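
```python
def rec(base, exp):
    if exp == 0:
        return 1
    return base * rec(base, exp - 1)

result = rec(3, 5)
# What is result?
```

rec(3, 5) = 3 * 3 * 3 * 3 * 3 = 243

Answer: 243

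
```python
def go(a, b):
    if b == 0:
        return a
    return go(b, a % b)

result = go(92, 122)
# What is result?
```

go(92, 122) -> go(122, 92) -> go(92, 30) -> go(30, 2) -> go(2, 0) -> 2

Answer: 2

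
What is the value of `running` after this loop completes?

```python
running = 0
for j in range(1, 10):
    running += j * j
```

Sum of squares 1² to 9² = 285
`running` takes the values: 0 → 1 → 5 → 14 → 30 → 55 → 91 → 140 → 204 → 285

Answer: 285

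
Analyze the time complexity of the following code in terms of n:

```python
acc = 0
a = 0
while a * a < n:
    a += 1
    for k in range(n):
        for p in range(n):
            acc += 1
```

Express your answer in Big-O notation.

Each loop level contributes: √n × n × n. Multiplying the contributions gives O(n^2√n).

Answer: O(n^2√n)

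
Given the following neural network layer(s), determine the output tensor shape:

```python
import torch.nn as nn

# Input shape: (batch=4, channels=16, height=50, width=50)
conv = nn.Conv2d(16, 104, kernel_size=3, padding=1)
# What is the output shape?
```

Input: (4, 16, 50, 50) -> Output: (4, 104, 50, 50)

Answer: (4, 104, 50, 50)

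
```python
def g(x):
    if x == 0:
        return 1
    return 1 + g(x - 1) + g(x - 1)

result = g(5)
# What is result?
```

g(x) = 1 + 2·g(x-1), g(0)=1. Closed form: (1+1)·2^5 - 1 = 63.

Answer: 63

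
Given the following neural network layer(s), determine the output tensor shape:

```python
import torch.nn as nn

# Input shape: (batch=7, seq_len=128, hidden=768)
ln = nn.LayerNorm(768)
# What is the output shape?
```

Input: (7, 128, 768) -> Output: (7, 128, 768)

Answer: (7, 128, 768)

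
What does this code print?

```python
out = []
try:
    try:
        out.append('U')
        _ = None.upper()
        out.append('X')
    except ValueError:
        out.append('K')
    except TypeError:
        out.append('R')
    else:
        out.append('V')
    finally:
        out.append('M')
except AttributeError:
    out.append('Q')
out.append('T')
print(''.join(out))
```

Execution trace: 'U' (try body) → 'M' (finally) → 'Q' (outer except AttributeError) → 'T' (after the try/except). Output: UMQT

Answer: UMQT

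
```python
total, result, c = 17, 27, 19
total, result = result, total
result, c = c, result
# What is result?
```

Trace:
`total, result, c = 17, 27, 19` → total = 17; result = 27; c = 19
`total, result = result, total` → total = 27; result = 17
`result, c = c, result` → result = 19; c = 17
So result = 19

Answer: 19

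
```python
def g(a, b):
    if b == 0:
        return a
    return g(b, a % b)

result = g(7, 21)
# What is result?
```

g(7, 21) -> g(21, 7) -> g(7, 0) -> 7

Answer: 7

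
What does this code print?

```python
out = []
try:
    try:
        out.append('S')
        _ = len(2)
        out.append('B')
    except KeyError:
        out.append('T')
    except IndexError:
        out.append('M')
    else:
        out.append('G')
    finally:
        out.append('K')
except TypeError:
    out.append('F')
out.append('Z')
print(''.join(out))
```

Execution trace: 'S' (try body) → 'K' (finally) → 'F' (outer except TypeError) → 'Z' (after the try/except). Output: SKFZ

Answer: SKFZ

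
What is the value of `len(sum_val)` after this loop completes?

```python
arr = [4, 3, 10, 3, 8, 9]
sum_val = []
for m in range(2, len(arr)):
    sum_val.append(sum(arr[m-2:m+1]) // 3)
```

Number of 3-element averages
`sum_val` takes the values: [] → [5] → [5, 5] → [5, 5, 7] → [5, 5, 7, 6]
So `len(sum_val)` = 4

Answer: 4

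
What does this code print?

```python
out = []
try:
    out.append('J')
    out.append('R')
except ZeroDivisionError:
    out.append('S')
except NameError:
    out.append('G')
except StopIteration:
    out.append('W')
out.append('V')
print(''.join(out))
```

Execution trace: 'J' (try body) → 'R' (try body, no exception) → 'V' (after the try/except). Output: JRV

Answer: JRV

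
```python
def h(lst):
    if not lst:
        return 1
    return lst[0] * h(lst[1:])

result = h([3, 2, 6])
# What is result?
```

Product over [3, 2, 6] = 3 * 2 * 6 = 36

Answer: 36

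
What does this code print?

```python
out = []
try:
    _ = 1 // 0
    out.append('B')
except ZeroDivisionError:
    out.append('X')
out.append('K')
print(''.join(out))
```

Execution trace: 'X' (except ZeroDivisionError) → 'K' (after the try/except). Output: XK

Answer: XK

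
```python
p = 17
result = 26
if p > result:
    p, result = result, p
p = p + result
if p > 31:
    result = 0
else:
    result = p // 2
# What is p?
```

Trace:
`p = 17` → p = 17
`result = 26` → result = 26
`if p > result: ...` → p > result is False → no variable changes
`p = p + result` → p = 43
`if p > 31: ...` → p > 31 is True → result = 0
So p = 43

Answer: 43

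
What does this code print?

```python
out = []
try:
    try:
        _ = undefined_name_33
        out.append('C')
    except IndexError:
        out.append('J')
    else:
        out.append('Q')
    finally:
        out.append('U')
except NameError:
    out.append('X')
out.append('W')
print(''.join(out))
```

Execution trace: 'U' (inner finally) → 'X' (outer except NameError) → 'W' (after the try/except). Output: UXW

Answer: UXW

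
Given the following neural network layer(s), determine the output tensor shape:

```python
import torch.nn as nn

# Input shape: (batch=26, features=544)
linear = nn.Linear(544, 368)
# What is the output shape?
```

Input: (26, 544) -> Output: (26, 368)

Answer: (26, 368)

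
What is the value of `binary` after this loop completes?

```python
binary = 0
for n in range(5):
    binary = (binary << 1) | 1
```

Build 5 consecutive 1-bits: 0b11111
`binary` takes the values: 0 → 1 → 3 → 7 → 15 → 31

Answer: 31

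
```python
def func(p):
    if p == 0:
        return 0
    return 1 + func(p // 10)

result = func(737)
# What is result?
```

Count of digits of 737: 3

Answer: 3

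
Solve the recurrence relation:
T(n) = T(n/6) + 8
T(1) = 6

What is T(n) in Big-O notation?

Each step divides n by 6 and adds 8. After log_6(n) steps we reach T(1)=6. So T(n) = 8·log_6(n) + 6 = O(log n).

Answer: O(log n)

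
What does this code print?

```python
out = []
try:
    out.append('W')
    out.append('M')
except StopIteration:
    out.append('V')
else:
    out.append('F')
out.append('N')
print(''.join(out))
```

Execution trace: 'W' (try body) → 'M' (try body, no exception) → 'F' (else) → 'N' (after the try/except). Output: WMFN

Answer: WMFN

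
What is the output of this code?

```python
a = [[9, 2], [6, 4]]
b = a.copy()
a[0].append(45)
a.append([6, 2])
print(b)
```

Key concept: shallow copy with nested lists.
Step by step:
`a = [[9, 2], [6, 4]]` → a = [[9, 2], [6, 4]]
`b = a.copy()` → b = [[9, 2], [6, 4]]
`a[0].append(45)` → a = [[9, 2, 45], [6, 4]]; b = [[9, 2, 45], [6, 4]]
`a.append([6, 2])` → a = [[9, 2, 45], [6, 4], [6, 2]]
`print(b)` → prints [[9, 2, 45], [6, 4]]

Answer: [[9, 2, 45], [6, 4]]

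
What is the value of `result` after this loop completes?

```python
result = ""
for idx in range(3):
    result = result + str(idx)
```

Concatenate digits 0 to 2
`result` takes the values: "" → "0" → "01" → "012"

Answer: "012"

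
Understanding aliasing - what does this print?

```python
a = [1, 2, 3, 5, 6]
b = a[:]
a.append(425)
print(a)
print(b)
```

Key concept: slice [:] creates copy.
Step by step:
`a = [1, 2, 3, 5, 6]` → a = [1, 2, 3, 5, 6]
`b = a[:]` → b = [1, 2, 3, 5, 6]
`a.append(425)` → a = [1, 2, 3, 5, 6, 425]
`print(a)` → prints [1, 2, 3, 5, 6, 425]
`print(b)` → prints [1, 2, 3, 5, 6]

Answer:
[1, 2, 3, 5, 6, 425]
[1, 2, 3, 5, 6]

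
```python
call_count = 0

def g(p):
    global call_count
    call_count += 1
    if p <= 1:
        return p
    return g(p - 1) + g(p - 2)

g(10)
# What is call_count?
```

Calls(p) = 1 + Calls(p-1) + Calls(p-2); Calls(0)=Calls(1)=1. For p=10 this gives 177.

Answer: 177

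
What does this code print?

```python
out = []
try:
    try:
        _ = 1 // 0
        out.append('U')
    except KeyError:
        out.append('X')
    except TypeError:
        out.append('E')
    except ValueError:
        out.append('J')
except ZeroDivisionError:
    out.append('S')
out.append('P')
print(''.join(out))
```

Execution trace: 'S' (outer except ZeroDivisionError) → 'P' (after the try/except). Output: SP

Answer: SP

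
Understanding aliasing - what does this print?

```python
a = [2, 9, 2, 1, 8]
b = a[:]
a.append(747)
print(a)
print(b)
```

Key concept: slice [:] creates copy.
Step by step:
`a = [2, 9, 2, 1, 8]` → a = [2, 9, 2, 1, 8]
`b = a[:]` → b = [2, 9, 2, 1, 8]
`a.append(747)` → a = [2, 9, 2, 1, 8, 747]
`print(a)` → prints [2, 9, 2, 1, 8, 747]
`print(b)` → prints [2, 9, 2, 1, 8]

Answer:
[2, 9, 2, 1, 8, 747]
[2, 9, 2, 1, 8]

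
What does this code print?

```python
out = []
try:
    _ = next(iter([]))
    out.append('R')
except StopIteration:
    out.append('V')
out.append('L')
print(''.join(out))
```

Execution trace: 'V' (except StopIteration) → 'L' (after the try/except). Output: VL

Answer: VL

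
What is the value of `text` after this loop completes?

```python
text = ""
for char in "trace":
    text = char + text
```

Reverse 'trace'
`text` takes the values: "" → "t" → "rt" → "art" → "cart" → "ecart"

Answer: "ecart"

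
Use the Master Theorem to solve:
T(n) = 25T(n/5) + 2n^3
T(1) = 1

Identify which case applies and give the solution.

a=25, b=5, f(n)=2n^3. log_5(25) = 2. Since c=3 > 2 and the regularity condition holds (25(n/5)^3 = (25/5^3)n^3 with 25/5^3 < 1), Case 3 applies: T(n) = Θ(f(n)) = O(n^3).

Answer: O(n^3) - Case 3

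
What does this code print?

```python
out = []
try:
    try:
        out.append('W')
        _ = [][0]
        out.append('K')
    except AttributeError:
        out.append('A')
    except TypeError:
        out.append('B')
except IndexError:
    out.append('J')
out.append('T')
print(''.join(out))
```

Execution trace: 'W' (try body) → 'J' (outer except IndexError) → 'T' (after the try/except). Output: WJT

Answer: WJT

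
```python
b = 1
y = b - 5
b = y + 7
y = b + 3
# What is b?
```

Trace:
`b = 1` → b = 1
`y = b - 5` → y = -4
`b = y + 7` → b = 3
`y = b + 3` → y = 6
So b = 3

Answer: 3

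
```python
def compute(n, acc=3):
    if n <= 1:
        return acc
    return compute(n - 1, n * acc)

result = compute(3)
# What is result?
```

Accumulator trace (n, acc): (3, 3) -> (2, 9) -> (1, 18) -> return 18

Answer: 18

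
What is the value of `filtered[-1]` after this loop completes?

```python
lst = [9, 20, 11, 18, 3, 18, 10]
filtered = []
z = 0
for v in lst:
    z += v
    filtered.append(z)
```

Cumulative sum ends at 89
`filtered` takes the values: [] → [9] → [9, 29] → [9, 29, 40] → [9, 29, 40, 58] → [9, 29, 40, 58, 61] → [9, 29, 40, 58, 61, 79] → [9, 29, 40, 58, 61, 79, 89]
So `filtered[-1]` = 89

Answer: 89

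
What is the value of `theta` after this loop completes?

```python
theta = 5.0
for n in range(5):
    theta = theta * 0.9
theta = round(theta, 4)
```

Exponential decay: 5.0 * 0.9^5
`theta` takes the values: 5.0 → 4.5 → 4.05 → 3.645 → 3.2805 → 2.95245 → 2.9525

Answer: 2.9525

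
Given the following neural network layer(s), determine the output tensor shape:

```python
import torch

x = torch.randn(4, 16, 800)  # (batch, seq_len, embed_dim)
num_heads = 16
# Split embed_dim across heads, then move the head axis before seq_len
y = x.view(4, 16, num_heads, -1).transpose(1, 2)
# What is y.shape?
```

Input: (4, 16, 800) -> head_dim = 800 // 16 = 50; after view: (4, 16, 16, 50) -> after transpose(1, 2): (4, 16, 16, 50) -> Output: (4, 16, 16, 50)

Answer: (4, 16, 16, 50)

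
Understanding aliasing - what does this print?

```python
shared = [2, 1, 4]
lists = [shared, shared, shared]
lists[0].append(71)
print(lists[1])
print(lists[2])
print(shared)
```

Key concept: list of same reference.
Step by step:
`shared = [2, 1, 4]` → shared = [2, 1, 4]
`lists = [shared, shared, shared]` → lists = [[2, 1, 4], [2, 1, 4], [2, 1, 4]]
`lists[0].append(71)` → shared = [2, 1, 4, 71]; lists = [[2, 1, 4, 71], [2, 1, 4, 71], [2, 1, 4, 71]]
`print(lists[1])` → prints [2, 1, 4, 71]
`print(lists[2])` → prints [2, 1, 4, 71]
`print(shared)` → prints [2, 1, 4, 71]

Answer:
[2, 1, 4, 71]
[2, 1, 4, 71]
[2, 1, 4, 71]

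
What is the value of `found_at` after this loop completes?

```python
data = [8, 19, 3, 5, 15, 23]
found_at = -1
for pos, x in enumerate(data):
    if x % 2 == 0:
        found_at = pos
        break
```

First even number index in [8, 19, 3, 5, 15, 23]
`found_at` takes the values: -1 → 0

Answer: 0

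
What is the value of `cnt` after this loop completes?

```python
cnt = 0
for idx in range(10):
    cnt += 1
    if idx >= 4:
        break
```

Loop breaks when idx reaches 4, cnt is 5
`cnt` takes the values: 0 → 1 → 2 → 3 → 4 → 5

Answer: 5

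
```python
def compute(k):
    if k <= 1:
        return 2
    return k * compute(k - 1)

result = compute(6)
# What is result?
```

compute(6) = 6 * 5 * 4 * 3 * 2 * 2 = 1440

Answer: 1440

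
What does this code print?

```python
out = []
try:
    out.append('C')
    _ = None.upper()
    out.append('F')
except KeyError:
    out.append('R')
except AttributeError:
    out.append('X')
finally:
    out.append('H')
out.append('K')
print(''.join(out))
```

Execution trace: 'C' (try body) → 'X' (except AttributeError) → 'H' (finally) → 'K' (after the try/except). Output: CXHK

Answer: CXHK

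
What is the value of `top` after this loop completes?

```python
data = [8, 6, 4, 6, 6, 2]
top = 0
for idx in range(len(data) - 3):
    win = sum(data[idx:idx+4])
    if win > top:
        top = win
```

Max sum of 4-element window in [8, 6, 4, 6, 6, 2]
`top` takes the values: 0 → 24

Answer: 24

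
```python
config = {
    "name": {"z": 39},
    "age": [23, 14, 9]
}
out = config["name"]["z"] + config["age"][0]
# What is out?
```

Trace:
`config = { ...` → config = {'name': {'z': 39}, 'age': [23, 14, 9]}
`out = config["name"]["z"] + config["age"][0]` → out = 62
So out = 62

Answer: 62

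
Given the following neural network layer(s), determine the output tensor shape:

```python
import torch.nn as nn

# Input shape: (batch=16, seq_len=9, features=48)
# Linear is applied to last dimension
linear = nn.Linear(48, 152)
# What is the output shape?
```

Input: (16, 9, 48) -> Output: (16, 9, 152)

Answer: (16, 9, 152)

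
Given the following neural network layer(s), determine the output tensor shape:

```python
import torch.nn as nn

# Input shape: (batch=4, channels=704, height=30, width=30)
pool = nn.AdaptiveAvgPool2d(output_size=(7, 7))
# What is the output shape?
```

Input: (4, 704, 30, 30) -> Output: (4, 704, 7, 7)

Answer: (4, 704, 7, 7)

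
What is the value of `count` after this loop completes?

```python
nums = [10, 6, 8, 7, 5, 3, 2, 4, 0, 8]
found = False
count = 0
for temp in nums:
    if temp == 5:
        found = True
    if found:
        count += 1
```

Count elements after first 5 in [10, 6, 8, 7, 5, 3, 2, 4, 0, 8]
`count` takes the values: 0 → 1 → 2 → 3 → 4 → 5 → 6

Answer: 6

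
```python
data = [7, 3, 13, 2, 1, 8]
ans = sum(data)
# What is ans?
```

Trace:
`data = [7, 3, 13, 2, 1, 8]` → data = [7, 3, 13, 2, 1, 8]
`ans = sum(data)` → ans = 34
So ans = 34

Answer: 34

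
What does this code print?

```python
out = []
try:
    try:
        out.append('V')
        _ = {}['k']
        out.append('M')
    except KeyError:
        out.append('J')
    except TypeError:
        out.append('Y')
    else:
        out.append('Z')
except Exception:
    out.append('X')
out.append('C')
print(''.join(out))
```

Execution trace: 'V' (inner try body) → 'J' (inner except KeyError) → 'C' (after the try/except). Output: VJC

Answer: VJC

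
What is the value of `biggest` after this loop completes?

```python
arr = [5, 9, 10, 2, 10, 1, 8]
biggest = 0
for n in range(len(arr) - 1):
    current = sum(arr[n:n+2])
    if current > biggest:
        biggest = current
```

Max sum of 2-element window in [5, 9, 10, 2, 10, 1, 8]
`biggest` takes the values: 0 → 14 → 19

Answer: 19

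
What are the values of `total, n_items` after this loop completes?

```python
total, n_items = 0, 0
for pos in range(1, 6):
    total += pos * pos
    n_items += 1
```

Sum of squares and count
`total, n_items` takes the values: (0, 0) → (1, 0) → (1, 1) → (5, 1) → (5, 2) → (14, 2) → (14, 3) → (30, 3) → (30, 4) → (55, 4) → (55, 5)

Answer: 55, 5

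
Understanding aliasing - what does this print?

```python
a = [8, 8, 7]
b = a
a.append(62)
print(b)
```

Key concept: basic list aliasing.
Step by step:
`a = [8, 8, 7]` → a = [8, 8, 7]
`b = a` → b = [8, 8, 7] (same object as a)
`a.append(62)` → a = [8, 8, 7, 62] (same object as b); b = [8, 8, 7, 62] (same object as a)
`print(b)` → prints [8, 8, 7, 62]

Answer: [8, 8, 7, 62]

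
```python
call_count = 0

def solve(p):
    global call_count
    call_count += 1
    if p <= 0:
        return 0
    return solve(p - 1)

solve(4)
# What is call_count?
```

Linear recursion stepping by 1: 5 calls from p=4 down to ≤0.

Answer: 5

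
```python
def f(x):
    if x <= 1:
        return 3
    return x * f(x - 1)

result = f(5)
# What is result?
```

f(5) = 5 * 4 * 3 * 2 * 3 = 360

Answer: 360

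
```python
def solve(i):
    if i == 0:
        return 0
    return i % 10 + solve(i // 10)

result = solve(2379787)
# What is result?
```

Sum of digits of 2379787: 7 + 8 + 7 + 9 + 7 + 3 + 2 = 43

Answer: 43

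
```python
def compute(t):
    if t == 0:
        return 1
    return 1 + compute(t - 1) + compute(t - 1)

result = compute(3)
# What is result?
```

compute(t) = 1 + 2·compute(t-1), compute(0)=1. Closed form: (1+1)·2^3 - 1 = 15.

Answer: 15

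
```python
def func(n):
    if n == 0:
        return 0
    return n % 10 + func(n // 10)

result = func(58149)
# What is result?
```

Sum of digits of 58149: 9 + 4 + 1 + 8 + 5 = 27

Answer: 27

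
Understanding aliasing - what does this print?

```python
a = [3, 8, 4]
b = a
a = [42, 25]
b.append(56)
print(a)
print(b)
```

Key concept: rebinding vs mutation: a is rebound to a new list, b still points at the original.
Step by step:
`a = [3, 8, 4]` → a = [3, 8, 4]
`b = a` → b = [3, 8, 4] (same object as a)
`a = [42, 25]` → a = [42, 25]
`b.append(56)` → b = [3, 8, 4, 56]
`print(a)` → prints [42, 25]
`print(b)` → prints [3, 8, 4, 56]

Answer:
[42, 25]
[3, 8, 4, 56]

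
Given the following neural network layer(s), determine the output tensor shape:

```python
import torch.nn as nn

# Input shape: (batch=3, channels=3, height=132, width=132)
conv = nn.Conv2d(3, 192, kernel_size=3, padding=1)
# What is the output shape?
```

Input: (3, 3, 132, 132) -> Output: (3, 192, 132, 132)

Answer: (3, 192, 132, 132)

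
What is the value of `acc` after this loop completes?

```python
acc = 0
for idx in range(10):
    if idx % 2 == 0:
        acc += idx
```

Sum of even numbers 0 to 9
`acc` takes the values: 0 → 2 → 6 → 12 → 20

Answer: 20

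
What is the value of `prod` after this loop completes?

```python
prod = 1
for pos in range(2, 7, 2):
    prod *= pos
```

Product of even numbers 2 to 6
`prod` takes the values: 1 → 2 → 8 → 48

Answer: 48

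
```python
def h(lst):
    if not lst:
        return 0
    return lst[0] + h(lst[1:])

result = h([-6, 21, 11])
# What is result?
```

(-6) + 21 + 11 + 0 = 26

Answer: 26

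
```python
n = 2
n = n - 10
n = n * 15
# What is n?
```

Trace:
`n = 2` → n = 2
`n = n - 10` → n = -8
`n = n * 15` → n = -120
So n = -120

Answer: -120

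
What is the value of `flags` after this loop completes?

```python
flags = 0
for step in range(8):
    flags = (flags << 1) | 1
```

Build 8 consecutive 1-bits: 0b11111111
`flags` takes the values: 0 → 1 → 3 → 7 → 15 → 31 → 63 → 127 → 255

Answer: 255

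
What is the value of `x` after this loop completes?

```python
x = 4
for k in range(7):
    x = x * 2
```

Multiply by 2, 7 times: 4 * 2^7 = 512
`x` takes the values: 4 → 8 → 16 → 32 → 64 → 128 → 256 → 512

Answer: 512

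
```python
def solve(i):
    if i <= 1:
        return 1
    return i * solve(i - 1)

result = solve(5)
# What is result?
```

solve(5) = 5 * 4 * 3 * 2 * 1 = 120

Answer: 120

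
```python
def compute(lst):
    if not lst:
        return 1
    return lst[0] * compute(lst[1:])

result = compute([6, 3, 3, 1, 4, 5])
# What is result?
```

Product over [6, 3, 3, 1, 4, 5] = 6 * 3 * 3 * 1 * 4 * 5 = 1080

Answer: 1080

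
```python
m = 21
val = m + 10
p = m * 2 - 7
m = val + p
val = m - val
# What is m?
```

Trace:
`m = 21` → m = 21
`val = m + 10` → val = 31
`p = m * 2 - 7` → p = 35
`m = val + p` → m = 66
`val = m - val` → val = 35
So m = 66

Answer: 66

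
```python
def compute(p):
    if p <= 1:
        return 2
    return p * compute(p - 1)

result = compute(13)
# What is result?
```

compute(13) = 13 * 12 * 11 * 10 * 9 * 8 * 7 * 6 * 5 * 4 * 3 * 2 * 2 = 12454041600

Answer: 12454041600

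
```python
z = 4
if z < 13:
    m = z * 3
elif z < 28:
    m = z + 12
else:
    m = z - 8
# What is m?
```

Trace:
`z = 4` → z = 4
`if z < 13: ...` → z < 13 is True → m = 12
So m = 12

Answer: 12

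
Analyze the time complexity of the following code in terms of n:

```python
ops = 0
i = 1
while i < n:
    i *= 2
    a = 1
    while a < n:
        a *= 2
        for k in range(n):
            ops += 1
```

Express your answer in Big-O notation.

Each loop level contributes: log n × log n × n. Multiplying the contributions gives O(n log² n).

Answer: O(n log² n)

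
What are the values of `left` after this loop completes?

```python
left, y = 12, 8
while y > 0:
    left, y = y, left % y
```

GCD of 12 and 8
`left` takes the values: 12 → 8 → 4

Answer: 4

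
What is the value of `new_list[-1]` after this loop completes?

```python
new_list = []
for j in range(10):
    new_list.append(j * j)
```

Last element of squares 0 to 9
`new_list` takes the values: [] → [0] → [0, 1] → [0, 1, 4] → [0, 1, 4, 9] → [0, 1, 4, 9, 16] → [0, 1, 4, 9, 16, 25] → [0, 1, 4, 9, 16, 25, 36] → [0, 1, 4, 9, 16, 25, 36, 49] → [0, 1, 4, 9, 16, 25, 36, 49, 64] → [0, 1, 4, 9, 16, 25, 36, 49, 64, 81]
So `new_list[-1]` = 81

Answer: 81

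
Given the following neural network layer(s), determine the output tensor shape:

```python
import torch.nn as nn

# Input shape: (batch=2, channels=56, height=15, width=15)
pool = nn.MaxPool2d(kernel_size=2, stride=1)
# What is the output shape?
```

Input: (2, 56, 15, 15) -> Output: (2, 56, 14, 14)

Answer: (2, 56, 14, 14)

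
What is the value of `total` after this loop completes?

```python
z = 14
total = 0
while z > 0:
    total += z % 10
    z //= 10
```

Sum digits of 14
`total` takes the values: 0 → 4 → 5

Answer: 5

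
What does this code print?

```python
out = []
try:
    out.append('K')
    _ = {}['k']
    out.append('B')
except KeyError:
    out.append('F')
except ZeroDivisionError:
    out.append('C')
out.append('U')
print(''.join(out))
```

Execution trace: 'K' (try body) → 'F' (except KeyError) → 'U' (after the try/except). Output: KFU

Answer: KFU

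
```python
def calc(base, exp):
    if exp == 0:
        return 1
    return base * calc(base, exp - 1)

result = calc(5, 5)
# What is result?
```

calc(5, 5) = 5 * 5 * 5 * 5 * 5 = 3125

Answer: 3125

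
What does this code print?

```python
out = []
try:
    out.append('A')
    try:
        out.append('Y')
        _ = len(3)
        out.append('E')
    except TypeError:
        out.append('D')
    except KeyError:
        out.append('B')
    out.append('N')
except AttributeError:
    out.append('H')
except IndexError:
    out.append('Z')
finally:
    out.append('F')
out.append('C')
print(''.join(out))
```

Execution trace: 'A' (try body) → 'Y' (inner try body) → 'D' (inner except TypeError) → 'N' (try body, no exception) → 'F' (finally) → 'C' (after the try/except). Output: AYDNFC

Answer: AYDNFC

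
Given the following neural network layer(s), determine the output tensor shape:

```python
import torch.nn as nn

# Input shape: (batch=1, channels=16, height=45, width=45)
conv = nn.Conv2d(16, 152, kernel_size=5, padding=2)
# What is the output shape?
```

Input: (1, 16, 45, 45) -> Output: (1, 152, 45, 45)

Answer: (1, 152, 45, 45)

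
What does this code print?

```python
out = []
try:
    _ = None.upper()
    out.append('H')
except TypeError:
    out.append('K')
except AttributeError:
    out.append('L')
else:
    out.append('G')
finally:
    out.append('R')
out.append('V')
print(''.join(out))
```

Execution trace: 'L' (except AttributeError) → 'R' (finally) → 'V' (after the try/except). Output: LRV

Answer: LRV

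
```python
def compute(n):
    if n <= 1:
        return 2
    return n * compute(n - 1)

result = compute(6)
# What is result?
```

compute(6) = 6 * 5 * 4 * 3 * 2 * 2 = 1440

Answer: 1440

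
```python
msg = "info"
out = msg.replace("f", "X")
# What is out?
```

Trace:
`msg = "info"` → msg = 'info'
`out = msg.replace("f", "X")` → out = 'inXo'
So out = 'inXo'

Answer: 'inXo'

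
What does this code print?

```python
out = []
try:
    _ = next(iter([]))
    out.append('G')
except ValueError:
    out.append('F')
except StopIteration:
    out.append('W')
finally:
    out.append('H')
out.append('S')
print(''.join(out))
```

Execution trace: 'W' (except StopIteration) → 'H' (finally) → 'S' (after the try/except). Output: WHS

Answer: WHS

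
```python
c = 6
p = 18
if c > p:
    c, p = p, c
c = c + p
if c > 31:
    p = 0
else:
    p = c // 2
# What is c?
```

Trace:
`c = 6` → c = 6
`p = 18` → p = 18
`if c > p: ...` → c > p is False → no variable changes
`c = c + p` → c = 24
`if c > 31: ...` → c > 31 is False, take else branch → p = 12
So c = 24

Answer: 24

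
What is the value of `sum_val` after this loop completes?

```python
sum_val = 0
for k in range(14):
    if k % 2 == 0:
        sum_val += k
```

Sum of even numbers 0 to 13
`sum_val` takes the values: 0 → 2 → 6 → 12 → 20 → 30 → 42

Answer: 42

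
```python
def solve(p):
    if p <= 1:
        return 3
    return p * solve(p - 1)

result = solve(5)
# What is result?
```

solve(5) = 5 * 4 * 3 * 2 * 3 = 360

Answer: 360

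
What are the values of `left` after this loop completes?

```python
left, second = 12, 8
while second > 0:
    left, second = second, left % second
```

GCD of 12 and 8
`left` takes the values: 12 → 8 → 4

Answer: 4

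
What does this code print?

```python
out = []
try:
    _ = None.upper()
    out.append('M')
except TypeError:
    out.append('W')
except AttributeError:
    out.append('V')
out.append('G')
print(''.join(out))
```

Execution trace: 'V' (except AttributeError) → 'G' (after the try/except). Output: VG

Answer: VG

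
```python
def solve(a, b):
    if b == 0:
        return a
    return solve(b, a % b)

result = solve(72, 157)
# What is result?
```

solve(72, 157) -> solve(157, 72) -> solve(72, 13) -> solve(13, 7) -> solve(7, 6) -> solve(6, 1) -> solve(1, 0) -> 1

Answer: 1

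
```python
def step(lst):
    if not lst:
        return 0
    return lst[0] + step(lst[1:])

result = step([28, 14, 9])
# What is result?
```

28 + 14 + 9 + 0 = 51

Answer: 51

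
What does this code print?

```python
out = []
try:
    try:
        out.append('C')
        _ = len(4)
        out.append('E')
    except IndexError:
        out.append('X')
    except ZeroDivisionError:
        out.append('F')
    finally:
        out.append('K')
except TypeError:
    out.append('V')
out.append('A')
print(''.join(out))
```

Execution trace: 'C' (try body) → 'K' (finally) → 'V' (outer except TypeError) → 'A' (after the try/except). Output: CKVA

Answer: CKVA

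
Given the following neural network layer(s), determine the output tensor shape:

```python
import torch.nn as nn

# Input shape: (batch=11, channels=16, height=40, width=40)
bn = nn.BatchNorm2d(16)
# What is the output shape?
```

Input: (11, 16, 40, 40) -> Output: (11, 16, 40, 40)

Answer: (11, 16, 40, 40)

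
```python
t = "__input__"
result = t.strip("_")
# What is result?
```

Trace:
`t = "__input__"` → t = '__input__'
`result = t.strip("_")` → result = 'input'
So result = 'input'

Answer: 'input'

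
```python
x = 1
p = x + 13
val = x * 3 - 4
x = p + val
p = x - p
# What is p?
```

Trace:
`x = 1` → x = 1
`p = x + 13` → p = 14
`val = x * 3 - 4` → val = -1
`x = p + val` → x = 13
`p = x - p` → p = -1
So p = -1

Answer: -1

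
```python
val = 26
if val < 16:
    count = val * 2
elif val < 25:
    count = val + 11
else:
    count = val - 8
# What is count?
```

Trace:
`val = 26` → val = 26
`if val < 16: ...` → val < 16 is False, val < 25 is False, take else branch → count = 18
So count = 18

Answer: 18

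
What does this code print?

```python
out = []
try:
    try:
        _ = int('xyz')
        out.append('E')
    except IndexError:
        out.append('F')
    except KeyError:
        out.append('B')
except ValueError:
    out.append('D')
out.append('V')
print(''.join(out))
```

Execution trace: 'D' (outer except ValueError) → 'V' (after the try/except). Output: DV

Answer: DV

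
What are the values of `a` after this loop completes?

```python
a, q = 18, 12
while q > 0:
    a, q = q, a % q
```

GCD of 18 and 12
`a` takes the values: 18 → 12 → 6

Answer: 6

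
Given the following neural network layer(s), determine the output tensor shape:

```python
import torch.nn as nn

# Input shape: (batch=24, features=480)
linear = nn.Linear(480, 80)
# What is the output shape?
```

Input: (24, 480) -> Output: (24, 80)

Answer: (24, 80)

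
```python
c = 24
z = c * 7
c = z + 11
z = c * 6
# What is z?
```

Trace:
`c = 24` → c = 24
`z = c * 7` → z = 168
`c = z + 11` → c = 179
`z = c * 6` → z = 1074
So z = 1074

Answer: 1074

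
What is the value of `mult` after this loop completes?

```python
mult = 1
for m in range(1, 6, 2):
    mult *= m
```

Product of 1, 3, 5, ... up to 5
`mult` takes the values: 1 → 3 → 15

Answer: 15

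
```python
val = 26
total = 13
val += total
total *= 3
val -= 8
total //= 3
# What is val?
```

Trace:
`val = 26` → val = 26
`total = 13` → total = 13
`val += total` → val = 39
`total *= 3` → total = 39
`val -= 8` → val = 31
`total //= 3` → total = 13
So val = 31

Answer: 31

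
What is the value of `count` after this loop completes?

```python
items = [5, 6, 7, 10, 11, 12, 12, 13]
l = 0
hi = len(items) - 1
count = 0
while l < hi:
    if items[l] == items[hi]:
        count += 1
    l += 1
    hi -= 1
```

Count matching pairs from ends
`count` takes the values: 0

Answer: 0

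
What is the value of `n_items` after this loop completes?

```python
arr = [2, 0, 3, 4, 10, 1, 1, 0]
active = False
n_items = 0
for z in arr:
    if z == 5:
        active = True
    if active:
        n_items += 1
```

Count elements after first 5 in [2, 0, 3, 4, 10, 1, 1, 0]
`n_items` takes the values: 0

Answer: 0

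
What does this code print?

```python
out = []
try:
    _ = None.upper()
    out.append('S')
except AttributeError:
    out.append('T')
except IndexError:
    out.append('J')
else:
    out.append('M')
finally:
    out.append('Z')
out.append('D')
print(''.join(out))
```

Execution trace: 'T' (except AttributeError) → 'Z' (finally) → 'D' (after the try/except). Output: TZD

Answer: TZD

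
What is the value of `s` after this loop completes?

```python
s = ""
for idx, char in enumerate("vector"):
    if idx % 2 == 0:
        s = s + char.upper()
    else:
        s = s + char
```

Uppercase even positions in 'vector'
`s` takes the values: "" → "V" → "Ve" → "VeC" → "VeCt" → "VeCtO" → "VeCtOr"

Answer: "VeCtOr"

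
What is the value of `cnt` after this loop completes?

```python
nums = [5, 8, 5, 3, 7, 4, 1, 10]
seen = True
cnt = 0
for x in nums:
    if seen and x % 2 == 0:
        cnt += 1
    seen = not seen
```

Count even values at even positions
`cnt` takes the values: 0

Answer: 0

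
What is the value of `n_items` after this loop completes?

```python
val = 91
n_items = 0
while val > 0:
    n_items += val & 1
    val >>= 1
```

Count set bits in 91 (binary: 0b1011011)
`n_items` takes the values: 0 → 1 → 2 → 3 → 4 → 5

Answer: 5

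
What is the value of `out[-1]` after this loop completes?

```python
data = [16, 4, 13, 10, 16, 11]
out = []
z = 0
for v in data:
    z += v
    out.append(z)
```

Cumulative sum ends at 70
`out` takes the values: [] → [16] → [16, 20] → [16, 20, 33] → [16, 20, 33, 43] → [16, 20, 33, 43, 59] → [16, 20, 33, 43, 59, 70]
So `out[-1]` = 70

Answer: 70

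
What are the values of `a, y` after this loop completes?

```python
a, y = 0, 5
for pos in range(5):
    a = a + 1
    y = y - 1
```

a goes 0→5, y goes 5→0
`a, y` takes the values: (0, 5) → (1, 5) → (1, 4) → (2, 4) → (2, 3) → (3, 3) → (3, 2) → (4, 2) → (4, 1) → (5, 1) → (5, 0)

Answer: 5, 0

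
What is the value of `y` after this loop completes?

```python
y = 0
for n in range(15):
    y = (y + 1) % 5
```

Increment mod 5, 15 times = 0
`y` takes the values: 0 → 1 → 2 → 3 → 4 → 0 → 1 → 2 → 3 → 4 → 0 → 1 → 2 → 3 → 4 → 0

Answer: 0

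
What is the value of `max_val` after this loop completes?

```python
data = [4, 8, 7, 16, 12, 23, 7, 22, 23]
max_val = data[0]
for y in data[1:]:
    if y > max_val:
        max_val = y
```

Maximum of [4, 8, 7, 16, 12, 23, 7, 22, 23]
`max_val` takes the values: 4 → 8 → 16 → 23

Answer: 23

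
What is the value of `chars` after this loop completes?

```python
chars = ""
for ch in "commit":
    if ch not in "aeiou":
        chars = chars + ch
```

Remove vowels from 'commit'
`chars` takes the values: "" → "c" → "cm" → "cmm" → "cmmt"

Answer: "cmmt"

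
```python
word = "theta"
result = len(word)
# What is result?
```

Trace:
`word = "theta"` → word = 'theta'
`result = len(word)` → result = 5
So result = 5

Answer: 5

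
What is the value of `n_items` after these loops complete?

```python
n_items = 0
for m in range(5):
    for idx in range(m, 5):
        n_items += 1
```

Upper triangle: 5 + 4 + ... + 1
`n_items` takes the values: 0 → 1 → 2 → 3 → 4 → 5 → 6 → 7 → 8 → 9 → 10 → 11 → 12 → 13 → 14 → 15

Answer: 15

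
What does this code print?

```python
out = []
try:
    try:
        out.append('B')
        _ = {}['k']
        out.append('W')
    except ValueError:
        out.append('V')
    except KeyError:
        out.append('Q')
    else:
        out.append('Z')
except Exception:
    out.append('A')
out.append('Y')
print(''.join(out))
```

Execution trace: 'B' (inner try body) → 'Q' (inner except KeyError) → 'Y' (after the try/except). Output: BQY

Answer: BQY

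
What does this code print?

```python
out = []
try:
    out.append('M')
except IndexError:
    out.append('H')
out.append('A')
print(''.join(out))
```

Execution trace: 'M' (try body, no exception) → 'A' (after the try/except). Output: MA

Answer: MA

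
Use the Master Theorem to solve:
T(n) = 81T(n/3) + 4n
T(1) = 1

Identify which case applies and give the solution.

a=81, b=3, f(n)=4n. log_3(81) = 4. Since c=1 < 4, Case 1 applies: T(n) = Θ(n^log_b(a)) = O(n^4).

Answer: O(n^4) - Case 1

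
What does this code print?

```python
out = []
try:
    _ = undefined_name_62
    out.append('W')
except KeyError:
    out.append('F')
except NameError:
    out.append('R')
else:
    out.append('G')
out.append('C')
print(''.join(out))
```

Execution trace: 'R' (except NameError) → 'C' (after the try/except). Output: RC

Answer: RC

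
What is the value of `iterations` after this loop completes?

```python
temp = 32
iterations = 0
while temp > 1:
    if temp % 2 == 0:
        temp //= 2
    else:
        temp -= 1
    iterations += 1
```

Steps to reduce 32 to 1
`iterations` takes the values: 0 → 1 → 2 → 3 → 4 → 5

Answer: 5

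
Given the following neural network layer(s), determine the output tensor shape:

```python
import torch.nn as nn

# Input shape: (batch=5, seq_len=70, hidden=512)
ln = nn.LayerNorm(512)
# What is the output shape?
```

Input: (5, 70, 512) -> Output: (5, 70, 512)

Answer: (5, 70, 512)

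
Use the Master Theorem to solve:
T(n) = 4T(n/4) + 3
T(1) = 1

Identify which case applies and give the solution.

a=4, b=4, f(n)=3. log_4(4) = 1. Since c=0 < 1, Case 1 applies: T(n) = Θ(n^log_b(a)) = O(n).

Answer: O(n) - Case 1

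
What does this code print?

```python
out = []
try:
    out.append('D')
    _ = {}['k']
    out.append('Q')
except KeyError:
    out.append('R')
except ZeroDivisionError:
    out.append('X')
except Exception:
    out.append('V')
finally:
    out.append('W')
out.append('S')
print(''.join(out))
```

Execution trace: 'D' (try body) → 'R' (except KeyError) → 'W' (finally) → 'S' (after the try/except). Output: DRWS

Answer: DRWS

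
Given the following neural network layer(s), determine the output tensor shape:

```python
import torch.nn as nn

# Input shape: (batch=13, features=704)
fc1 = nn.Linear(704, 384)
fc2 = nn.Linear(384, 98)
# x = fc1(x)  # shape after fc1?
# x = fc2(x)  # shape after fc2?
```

Input: (13, 704) -> after fc1: (13, 384) -> Output: (13, 98)

Answer: (13, 98)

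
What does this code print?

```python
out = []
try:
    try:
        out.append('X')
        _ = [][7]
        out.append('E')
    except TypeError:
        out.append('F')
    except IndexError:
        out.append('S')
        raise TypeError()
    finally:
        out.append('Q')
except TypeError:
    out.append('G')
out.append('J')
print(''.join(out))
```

Execution trace: 'X' (inner try body) → 'S' (inner except IndexError) → 'Q' (inner finally) → 'G' (outer except TypeError) → 'J' (after the try/except). Output: XSQGJ

Answer: XSQGJ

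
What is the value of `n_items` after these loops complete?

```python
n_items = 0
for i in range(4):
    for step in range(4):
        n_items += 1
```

4 * 4 = 16
`n_items` takes the values: 0 → 1 → 2 → 3 → 4 → 5 → 6 → 7 → 8 → 9 → 10 → 11 → 12 → 13 → 14 → 15 → 16

Answer: 16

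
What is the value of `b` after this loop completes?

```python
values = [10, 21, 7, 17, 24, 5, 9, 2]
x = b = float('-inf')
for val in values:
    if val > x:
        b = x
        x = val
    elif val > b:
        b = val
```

Second largest (with repeats) in [10, 21, 7, 17, 24, 5, 9, 2]
`b` takes the values: -inf → 10 → 17 → 21

Answer: 21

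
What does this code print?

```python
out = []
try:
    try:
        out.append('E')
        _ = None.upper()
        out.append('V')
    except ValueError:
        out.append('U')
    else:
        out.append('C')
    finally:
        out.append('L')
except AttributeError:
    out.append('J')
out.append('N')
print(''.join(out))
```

Execution trace: 'E' (try body) → 'L' (finally) → 'J' (outer except AttributeError) → 'N' (after the try/except). Output: ELJN

Answer: ELJN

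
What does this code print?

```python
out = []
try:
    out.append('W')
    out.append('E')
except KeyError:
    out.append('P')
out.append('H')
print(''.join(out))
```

Execution trace: 'W' (try body) → 'E' (try body, no exception) → 'H' (after the try/except). Output: WEH

Answer: WEH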